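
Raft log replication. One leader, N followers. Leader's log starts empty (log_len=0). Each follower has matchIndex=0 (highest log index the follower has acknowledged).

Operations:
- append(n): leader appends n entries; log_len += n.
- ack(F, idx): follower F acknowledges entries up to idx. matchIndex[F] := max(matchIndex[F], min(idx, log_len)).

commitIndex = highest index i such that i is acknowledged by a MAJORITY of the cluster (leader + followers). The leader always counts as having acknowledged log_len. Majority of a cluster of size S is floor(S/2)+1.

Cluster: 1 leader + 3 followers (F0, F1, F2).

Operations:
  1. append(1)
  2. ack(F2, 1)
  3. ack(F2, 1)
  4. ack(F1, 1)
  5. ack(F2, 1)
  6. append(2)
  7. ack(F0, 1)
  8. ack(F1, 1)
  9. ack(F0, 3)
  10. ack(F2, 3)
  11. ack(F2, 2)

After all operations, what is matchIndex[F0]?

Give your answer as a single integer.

Op 1: append 1 -> log_len=1
Op 2: F2 acks idx 1 -> match: F0=0 F1=0 F2=1; commitIndex=0
Op 3: F2 acks idx 1 -> match: F0=0 F1=0 F2=1; commitIndex=0
Op 4: F1 acks idx 1 -> match: F0=0 F1=1 F2=1; commitIndex=1
Op 5: F2 acks idx 1 -> match: F0=0 F1=1 F2=1; commitIndex=1
Op 6: append 2 -> log_len=3
Op 7: F0 acks idx 1 -> match: F0=1 F1=1 F2=1; commitIndex=1
Op 8: F1 acks idx 1 -> match: F0=1 F1=1 F2=1; commitIndex=1
Op 9: F0 acks idx 3 -> match: F0=3 F1=1 F2=1; commitIndex=1
Op 10: F2 acks idx 3 -> match: F0=3 F1=1 F2=3; commitIndex=3
Op 11: F2 acks idx 2 -> match: F0=3 F1=1 F2=3; commitIndex=3

Answer: 3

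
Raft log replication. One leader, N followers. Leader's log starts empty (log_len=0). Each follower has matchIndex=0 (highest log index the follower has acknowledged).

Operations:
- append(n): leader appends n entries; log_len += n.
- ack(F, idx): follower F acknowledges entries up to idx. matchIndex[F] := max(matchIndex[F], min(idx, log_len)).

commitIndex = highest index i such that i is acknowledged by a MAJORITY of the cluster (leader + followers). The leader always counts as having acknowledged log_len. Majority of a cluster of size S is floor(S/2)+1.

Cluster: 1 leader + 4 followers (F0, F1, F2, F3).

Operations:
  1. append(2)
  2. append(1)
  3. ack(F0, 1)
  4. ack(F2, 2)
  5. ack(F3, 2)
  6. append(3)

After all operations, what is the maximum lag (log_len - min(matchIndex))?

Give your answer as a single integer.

Op 1: append 2 -> log_len=2
Op 2: append 1 -> log_len=3
Op 3: F0 acks idx 1 -> match: F0=1 F1=0 F2=0 F3=0; commitIndex=0
Op 4: F2 acks idx 2 -> match: F0=1 F1=0 F2=2 F3=0; commitIndex=1
Op 5: F3 acks idx 2 -> match: F0=1 F1=0 F2=2 F3=2; commitIndex=2
Op 6: append 3 -> log_len=6

Answer: 6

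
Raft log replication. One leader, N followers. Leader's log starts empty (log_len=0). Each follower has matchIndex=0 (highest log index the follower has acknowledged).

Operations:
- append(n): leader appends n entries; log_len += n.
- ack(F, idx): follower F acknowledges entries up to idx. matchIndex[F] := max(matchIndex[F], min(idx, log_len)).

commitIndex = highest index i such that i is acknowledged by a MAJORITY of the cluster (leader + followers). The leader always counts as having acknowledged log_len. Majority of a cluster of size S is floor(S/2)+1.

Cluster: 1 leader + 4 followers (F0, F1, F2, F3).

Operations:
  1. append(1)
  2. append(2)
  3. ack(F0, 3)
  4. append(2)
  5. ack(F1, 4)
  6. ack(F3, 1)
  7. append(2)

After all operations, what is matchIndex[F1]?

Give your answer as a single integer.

Op 1: append 1 -> log_len=1
Op 2: append 2 -> log_len=3
Op 3: F0 acks idx 3 -> match: F0=3 F1=0 F2=0 F3=0; commitIndex=0
Op 4: append 2 -> log_len=5
Op 5: F1 acks idx 4 -> match: F0=3 F1=4 F2=0 F3=0; commitIndex=3
Op 6: F3 acks idx 1 -> match: F0=3 F1=4 F2=0 F3=1; commitIndex=3
Op 7: append 2 -> log_len=7

Answer: 4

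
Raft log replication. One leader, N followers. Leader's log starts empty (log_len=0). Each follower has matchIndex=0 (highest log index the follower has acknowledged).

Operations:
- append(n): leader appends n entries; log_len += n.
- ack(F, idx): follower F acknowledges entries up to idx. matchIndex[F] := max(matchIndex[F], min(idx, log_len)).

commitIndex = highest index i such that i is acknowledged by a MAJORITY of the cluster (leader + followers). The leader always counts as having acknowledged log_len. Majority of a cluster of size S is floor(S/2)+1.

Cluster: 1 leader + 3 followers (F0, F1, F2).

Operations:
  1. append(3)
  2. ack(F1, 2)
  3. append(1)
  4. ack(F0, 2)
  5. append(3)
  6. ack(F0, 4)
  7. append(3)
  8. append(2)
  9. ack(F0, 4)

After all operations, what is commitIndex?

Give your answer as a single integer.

Answer: 2

Derivation:
Op 1: append 3 -> log_len=3
Op 2: F1 acks idx 2 -> match: F0=0 F1=2 F2=0; commitIndex=0
Op 3: append 1 -> log_len=4
Op 4: F0 acks idx 2 -> match: F0=2 F1=2 F2=0; commitIndex=2
Op 5: append 3 -> log_len=7
Op 6: F0 acks idx 4 -> match: F0=4 F1=2 F2=0; commitIndex=2
Op 7: append 3 -> log_len=10
Op 8: append 2 -> log_len=12
Op 9: F0 acks idx 4 -> match: F0=4 F1=2 F2=0; commitIndex=2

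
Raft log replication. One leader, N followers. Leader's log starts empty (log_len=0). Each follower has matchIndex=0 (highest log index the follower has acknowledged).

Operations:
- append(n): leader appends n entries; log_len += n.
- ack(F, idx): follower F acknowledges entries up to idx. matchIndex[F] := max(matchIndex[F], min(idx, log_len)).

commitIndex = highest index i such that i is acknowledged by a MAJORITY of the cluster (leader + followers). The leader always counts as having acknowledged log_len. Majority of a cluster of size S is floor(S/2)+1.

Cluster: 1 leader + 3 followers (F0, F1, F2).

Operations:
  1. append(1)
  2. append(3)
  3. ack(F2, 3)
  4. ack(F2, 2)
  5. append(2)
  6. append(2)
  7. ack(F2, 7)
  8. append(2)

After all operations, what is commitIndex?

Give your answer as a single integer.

Op 1: append 1 -> log_len=1
Op 2: append 3 -> log_len=4
Op 3: F2 acks idx 3 -> match: F0=0 F1=0 F2=3; commitIndex=0
Op 4: F2 acks idx 2 -> match: F0=0 F1=0 F2=3; commitIndex=0
Op 5: append 2 -> log_len=6
Op 6: append 2 -> log_len=8
Op 7: F2 acks idx 7 -> match: F0=0 F1=0 F2=7; commitIndex=0
Op 8: append 2 -> log_len=10

Answer: 0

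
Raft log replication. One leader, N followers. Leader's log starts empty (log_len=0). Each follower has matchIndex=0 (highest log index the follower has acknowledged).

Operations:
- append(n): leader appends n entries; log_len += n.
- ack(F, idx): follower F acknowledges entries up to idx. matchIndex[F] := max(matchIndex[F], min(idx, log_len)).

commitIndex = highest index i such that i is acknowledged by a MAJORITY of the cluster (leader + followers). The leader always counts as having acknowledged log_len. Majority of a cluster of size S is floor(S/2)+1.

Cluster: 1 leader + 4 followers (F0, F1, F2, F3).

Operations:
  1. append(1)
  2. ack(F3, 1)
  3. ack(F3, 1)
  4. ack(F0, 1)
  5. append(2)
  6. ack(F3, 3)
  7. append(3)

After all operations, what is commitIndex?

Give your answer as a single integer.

Answer: 1

Derivation:
Op 1: append 1 -> log_len=1
Op 2: F3 acks idx 1 -> match: F0=0 F1=0 F2=0 F3=1; commitIndex=0
Op 3: F3 acks idx 1 -> match: F0=0 F1=0 F2=0 F3=1; commitIndex=0
Op 4: F0 acks idx 1 -> match: F0=1 F1=0 F2=0 F3=1; commitIndex=1
Op 5: append 2 -> log_len=3
Op 6: F3 acks idx 3 -> match: F0=1 F1=0 F2=0 F3=3; commitIndex=1
Op 7: append 3 -> log_len=6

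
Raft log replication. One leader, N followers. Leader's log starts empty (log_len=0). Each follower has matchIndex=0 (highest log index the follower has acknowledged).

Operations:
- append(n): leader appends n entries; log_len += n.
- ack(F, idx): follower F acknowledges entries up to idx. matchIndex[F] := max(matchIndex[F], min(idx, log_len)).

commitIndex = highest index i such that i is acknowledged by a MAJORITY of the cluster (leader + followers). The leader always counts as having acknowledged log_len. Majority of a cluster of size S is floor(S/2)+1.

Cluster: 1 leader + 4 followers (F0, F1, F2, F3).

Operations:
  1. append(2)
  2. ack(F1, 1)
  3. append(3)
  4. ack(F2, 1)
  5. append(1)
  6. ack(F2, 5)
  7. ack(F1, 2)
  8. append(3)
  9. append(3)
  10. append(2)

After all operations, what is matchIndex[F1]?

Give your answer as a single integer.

Answer: 2

Derivation:
Op 1: append 2 -> log_len=2
Op 2: F1 acks idx 1 -> match: F0=0 F1=1 F2=0 F3=0; commitIndex=0
Op 3: append 3 -> log_len=5
Op 4: F2 acks idx 1 -> match: F0=0 F1=1 F2=1 F3=0; commitIndex=1
Op 5: append 1 -> log_len=6
Op 6: F2 acks idx 5 -> match: F0=0 F1=1 F2=5 F3=0; commitIndex=1
Op 7: F1 acks idx 2 -> match: F0=0 F1=2 F2=5 F3=0; commitIndex=2
Op 8: append 3 -> log_len=9
Op 9: append 3 -> log_len=12
Op 10: append 2 -> log_len=14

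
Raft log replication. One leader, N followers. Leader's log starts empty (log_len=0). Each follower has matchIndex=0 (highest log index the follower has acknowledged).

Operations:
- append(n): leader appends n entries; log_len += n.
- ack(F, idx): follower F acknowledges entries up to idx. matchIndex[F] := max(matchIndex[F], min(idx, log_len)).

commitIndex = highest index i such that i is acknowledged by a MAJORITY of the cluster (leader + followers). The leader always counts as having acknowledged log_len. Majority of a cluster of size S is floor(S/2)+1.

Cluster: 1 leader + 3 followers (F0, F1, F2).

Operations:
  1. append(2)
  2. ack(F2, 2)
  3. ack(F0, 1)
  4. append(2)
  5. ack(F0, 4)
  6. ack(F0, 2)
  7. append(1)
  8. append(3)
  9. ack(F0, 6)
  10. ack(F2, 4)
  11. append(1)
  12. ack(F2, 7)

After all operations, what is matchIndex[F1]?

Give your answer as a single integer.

Answer: 0

Derivation:
Op 1: append 2 -> log_len=2
Op 2: F2 acks idx 2 -> match: F0=0 F1=0 F2=2; commitIndex=0
Op 3: F0 acks idx 1 -> match: F0=1 F1=0 F2=2; commitIndex=1
Op 4: append 2 -> log_len=4
Op 5: F0 acks idx 4 -> match: F0=4 F1=0 F2=2; commitIndex=2
Op 6: F0 acks idx 2 -> match: F0=4 F1=0 F2=2; commitIndex=2
Op 7: append 1 -> log_len=5
Op 8: append 3 -> log_len=8
Op 9: F0 acks idx 6 -> match: F0=6 F1=0 F2=2; commitIndex=2
Op 10: F2 acks idx 4 -> match: F0=6 F1=0 F2=4; commitIndex=4
Op 11: append 1 -> log_len=9
Op 12: F2 acks idx 7 -> match: F0=6 F1=0 F2=7; commitIndex=6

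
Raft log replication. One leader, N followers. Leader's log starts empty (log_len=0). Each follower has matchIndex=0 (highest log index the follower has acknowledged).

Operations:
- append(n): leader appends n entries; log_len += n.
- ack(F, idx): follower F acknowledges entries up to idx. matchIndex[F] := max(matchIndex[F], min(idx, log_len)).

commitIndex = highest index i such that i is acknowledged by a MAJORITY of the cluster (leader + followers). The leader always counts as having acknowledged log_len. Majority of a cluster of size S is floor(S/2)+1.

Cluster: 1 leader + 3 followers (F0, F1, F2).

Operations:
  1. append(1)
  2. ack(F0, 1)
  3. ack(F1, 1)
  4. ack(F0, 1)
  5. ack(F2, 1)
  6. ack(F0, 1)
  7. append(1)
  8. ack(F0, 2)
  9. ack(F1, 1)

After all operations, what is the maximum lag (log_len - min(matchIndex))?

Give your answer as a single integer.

Op 1: append 1 -> log_len=1
Op 2: F0 acks idx 1 -> match: F0=1 F1=0 F2=0; commitIndex=0
Op 3: F1 acks idx 1 -> match: F0=1 F1=1 F2=0; commitIndex=1
Op 4: F0 acks idx 1 -> match: F0=1 F1=1 F2=0; commitIndex=1
Op 5: F2 acks idx 1 -> match: F0=1 F1=1 F2=1; commitIndex=1
Op 6: F0 acks idx 1 -> match: F0=1 F1=1 F2=1; commitIndex=1
Op 7: append 1 -> log_len=2
Op 8: F0 acks idx 2 -> match: F0=2 F1=1 F2=1; commitIndex=1
Op 9: F1 acks idx 1 -> match: F0=2 F1=1 F2=1; commitIndex=1

Answer: 1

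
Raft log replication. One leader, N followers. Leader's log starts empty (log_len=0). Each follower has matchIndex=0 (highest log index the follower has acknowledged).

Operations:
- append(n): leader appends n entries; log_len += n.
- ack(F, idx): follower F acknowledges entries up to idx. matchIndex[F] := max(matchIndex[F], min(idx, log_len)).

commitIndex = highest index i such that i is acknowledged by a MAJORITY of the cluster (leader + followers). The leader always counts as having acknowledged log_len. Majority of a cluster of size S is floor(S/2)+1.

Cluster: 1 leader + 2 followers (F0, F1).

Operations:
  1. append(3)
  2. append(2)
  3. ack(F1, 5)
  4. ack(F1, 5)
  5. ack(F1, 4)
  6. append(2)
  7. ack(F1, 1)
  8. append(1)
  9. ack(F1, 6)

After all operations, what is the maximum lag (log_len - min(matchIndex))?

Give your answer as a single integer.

Answer: 8

Derivation:
Op 1: append 3 -> log_len=3
Op 2: append 2 -> log_len=5
Op 3: F1 acks idx 5 -> match: F0=0 F1=5; commitIndex=5
Op 4: F1 acks idx 5 -> match: F0=0 F1=5; commitIndex=5
Op 5: F1 acks idx 4 -> match: F0=0 F1=5; commitIndex=5
Op 6: append 2 -> log_len=7
Op 7: F1 acks idx 1 -> match: F0=0 F1=5; commitIndex=5
Op 8: append 1 -> log_len=8
Op 9: F1 acks idx 6 -> match: F0=0 F1=6; commitIndex=6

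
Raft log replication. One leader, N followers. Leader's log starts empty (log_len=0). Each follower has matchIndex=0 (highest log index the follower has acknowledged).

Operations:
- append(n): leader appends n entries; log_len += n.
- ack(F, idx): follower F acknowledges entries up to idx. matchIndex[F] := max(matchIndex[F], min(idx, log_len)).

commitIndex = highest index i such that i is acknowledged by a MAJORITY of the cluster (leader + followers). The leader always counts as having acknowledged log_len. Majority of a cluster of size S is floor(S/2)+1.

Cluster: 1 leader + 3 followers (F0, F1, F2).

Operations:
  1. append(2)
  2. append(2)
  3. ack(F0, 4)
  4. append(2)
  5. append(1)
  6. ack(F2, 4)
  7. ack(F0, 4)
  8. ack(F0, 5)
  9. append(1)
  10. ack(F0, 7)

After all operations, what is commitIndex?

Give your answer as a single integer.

Answer: 4

Derivation:
Op 1: append 2 -> log_len=2
Op 2: append 2 -> log_len=4
Op 3: F0 acks idx 4 -> match: F0=4 F1=0 F2=0; commitIndex=0
Op 4: append 2 -> log_len=6
Op 5: append 1 -> log_len=7
Op 6: F2 acks idx 4 -> match: F0=4 F1=0 F2=4; commitIndex=4
Op 7: F0 acks idx 4 -> match: F0=4 F1=0 F2=4; commitIndex=4
Op 8: F0 acks idx 5 -> match: F0=5 F1=0 F2=4; commitIndex=4
Op 9: append 1 -> log_len=8
Op 10: F0 acks idx 7 -> match: F0=7 F1=0 F2=4; commitIndex=4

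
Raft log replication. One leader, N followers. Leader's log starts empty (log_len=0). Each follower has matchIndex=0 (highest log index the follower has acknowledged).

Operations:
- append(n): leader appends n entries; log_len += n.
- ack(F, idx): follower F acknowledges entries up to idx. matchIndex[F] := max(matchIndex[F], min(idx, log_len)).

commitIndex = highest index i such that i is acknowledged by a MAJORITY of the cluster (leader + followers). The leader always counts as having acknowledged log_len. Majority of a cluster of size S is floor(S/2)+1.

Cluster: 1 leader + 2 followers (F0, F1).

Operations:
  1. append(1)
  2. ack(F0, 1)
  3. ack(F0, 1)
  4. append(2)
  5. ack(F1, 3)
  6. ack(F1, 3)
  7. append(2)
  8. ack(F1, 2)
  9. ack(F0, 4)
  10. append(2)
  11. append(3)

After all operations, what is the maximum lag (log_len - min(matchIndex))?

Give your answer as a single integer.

Op 1: append 1 -> log_len=1
Op 2: F0 acks idx 1 -> match: F0=1 F1=0; commitIndex=1
Op 3: F0 acks idx 1 -> match: F0=1 F1=0; commitIndex=1
Op 4: append 2 -> log_len=3
Op 5: F1 acks idx 3 -> match: F0=1 F1=3; commitIndex=3
Op 6: F1 acks idx 3 -> match: F0=1 F1=3; commitIndex=3
Op 7: append 2 -> log_len=5
Op 8: F1 acks idx 2 -> match: F0=1 F1=3; commitIndex=3
Op 9: F0 acks idx 4 -> match: F0=4 F1=3; commitIndex=4
Op 10: append 2 -> log_len=7
Op 11: append 3 -> log_len=10

Answer: 7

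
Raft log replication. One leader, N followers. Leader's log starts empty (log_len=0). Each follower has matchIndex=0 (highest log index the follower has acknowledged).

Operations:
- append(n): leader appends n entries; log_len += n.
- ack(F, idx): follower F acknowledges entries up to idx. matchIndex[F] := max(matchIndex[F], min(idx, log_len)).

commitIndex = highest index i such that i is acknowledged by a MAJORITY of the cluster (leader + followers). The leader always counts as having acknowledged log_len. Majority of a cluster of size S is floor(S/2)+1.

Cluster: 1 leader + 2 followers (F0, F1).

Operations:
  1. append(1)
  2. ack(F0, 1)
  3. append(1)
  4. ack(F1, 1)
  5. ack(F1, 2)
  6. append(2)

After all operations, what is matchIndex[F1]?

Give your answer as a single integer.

Answer: 2

Derivation:
Op 1: append 1 -> log_len=1
Op 2: F0 acks idx 1 -> match: F0=1 F1=0; commitIndex=1
Op 3: append 1 -> log_len=2
Op 4: F1 acks idx 1 -> match: F0=1 F1=1; commitIndex=1
Op 5: F1 acks idx 2 -> match: F0=1 F1=2; commitIndex=2
Op 6: append 2 -> log_len=4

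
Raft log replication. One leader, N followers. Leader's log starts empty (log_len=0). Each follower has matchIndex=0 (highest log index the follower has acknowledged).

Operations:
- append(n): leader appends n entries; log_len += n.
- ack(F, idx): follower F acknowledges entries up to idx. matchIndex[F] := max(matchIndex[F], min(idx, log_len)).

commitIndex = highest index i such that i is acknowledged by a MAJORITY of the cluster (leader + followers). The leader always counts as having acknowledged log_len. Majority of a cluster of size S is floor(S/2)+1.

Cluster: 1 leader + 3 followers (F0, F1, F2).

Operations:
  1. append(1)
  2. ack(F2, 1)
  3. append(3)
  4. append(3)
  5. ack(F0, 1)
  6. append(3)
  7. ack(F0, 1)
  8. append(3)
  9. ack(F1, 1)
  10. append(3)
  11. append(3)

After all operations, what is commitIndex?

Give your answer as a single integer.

Op 1: append 1 -> log_len=1
Op 2: F2 acks idx 1 -> match: F0=0 F1=0 F2=1; commitIndex=0
Op 3: append 3 -> log_len=4
Op 4: append 3 -> log_len=7
Op 5: F0 acks idx 1 -> match: F0=1 F1=0 F2=1; commitIndex=1
Op 6: append 3 -> log_len=10
Op 7: F0 acks idx 1 -> match: F0=1 F1=0 F2=1; commitIndex=1
Op 8: append 3 -> log_len=13
Op 9: F1 acks idx 1 -> match: F0=1 F1=1 F2=1; commitIndex=1
Op 10: append 3 -> log_len=16
Op 11: append 3 -> log_len=19

Answer: 1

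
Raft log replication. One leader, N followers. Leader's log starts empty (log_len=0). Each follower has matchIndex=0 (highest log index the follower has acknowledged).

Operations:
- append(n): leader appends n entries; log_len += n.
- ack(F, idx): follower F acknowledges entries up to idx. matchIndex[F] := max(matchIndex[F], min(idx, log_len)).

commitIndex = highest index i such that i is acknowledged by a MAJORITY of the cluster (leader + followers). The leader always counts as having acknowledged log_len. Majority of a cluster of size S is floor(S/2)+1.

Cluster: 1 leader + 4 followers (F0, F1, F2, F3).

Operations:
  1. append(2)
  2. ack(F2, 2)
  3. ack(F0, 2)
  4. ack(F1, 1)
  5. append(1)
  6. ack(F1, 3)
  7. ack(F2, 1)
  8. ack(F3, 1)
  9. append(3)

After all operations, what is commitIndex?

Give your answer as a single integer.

Op 1: append 2 -> log_len=2
Op 2: F2 acks idx 2 -> match: F0=0 F1=0 F2=2 F3=0; commitIndex=0
Op 3: F0 acks idx 2 -> match: F0=2 F1=0 F2=2 F3=0; commitIndex=2
Op 4: F1 acks idx 1 -> match: F0=2 F1=1 F2=2 F3=0; commitIndex=2
Op 5: append 1 -> log_len=3
Op 6: F1 acks idx 3 -> match: F0=2 F1=3 F2=2 F3=0; commitIndex=2
Op 7: F2 acks idx 1 -> match: F0=2 F1=3 F2=2 F3=0; commitIndex=2
Op 8: F3 acks idx 1 -> match: F0=2 F1=3 F2=2 F3=1; commitIndex=2
Op 9: append 3 -> log_len=6

Answer: 2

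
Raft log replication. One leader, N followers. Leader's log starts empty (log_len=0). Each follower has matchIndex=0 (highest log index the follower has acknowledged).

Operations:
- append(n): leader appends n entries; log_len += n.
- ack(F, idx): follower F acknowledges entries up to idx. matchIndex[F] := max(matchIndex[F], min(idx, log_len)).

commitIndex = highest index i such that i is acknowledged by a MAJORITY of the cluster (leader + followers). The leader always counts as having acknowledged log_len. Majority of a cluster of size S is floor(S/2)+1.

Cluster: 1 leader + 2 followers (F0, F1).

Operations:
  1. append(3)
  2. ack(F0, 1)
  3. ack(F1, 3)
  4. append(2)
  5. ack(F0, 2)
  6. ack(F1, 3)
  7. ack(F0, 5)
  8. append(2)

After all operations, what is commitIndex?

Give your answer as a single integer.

Answer: 5

Derivation:
Op 1: append 3 -> log_len=3
Op 2: F0 acks idx 1 -> match: F0=1 F1=0; commitIndex=1
Op 3: F1 acks idx 3 -> match: F0=1 F1=3; commitIndex=3
Op 4: append 2 -> log_len=5
Op 5: F0 acks idx 2 -> match: F0=2 F1=3; commitIndex=3
Op 6: F1 acks idx 3 -> match: F0=2 F1=3; commitIndex=3
Op 7: F0 acks idx 5 -> match: F0=5 F1=3; commitIndex=5
Op 8: append 2 -> log_len=7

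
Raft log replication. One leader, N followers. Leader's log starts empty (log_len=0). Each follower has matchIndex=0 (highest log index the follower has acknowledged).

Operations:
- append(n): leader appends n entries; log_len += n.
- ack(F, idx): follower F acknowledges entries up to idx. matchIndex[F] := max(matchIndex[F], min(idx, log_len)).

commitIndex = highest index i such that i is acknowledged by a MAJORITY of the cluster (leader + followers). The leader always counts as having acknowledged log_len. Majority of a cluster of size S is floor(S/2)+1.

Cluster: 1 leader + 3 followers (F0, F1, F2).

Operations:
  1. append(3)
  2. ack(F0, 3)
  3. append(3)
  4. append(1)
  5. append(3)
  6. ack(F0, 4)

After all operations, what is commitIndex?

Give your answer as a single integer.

Answer: 0

Derivation:
Op 1: append 3 -> log_len=3
Op 2: F0 acks idx 3 -> match: F0=3 F1=0 F2=0; commitIndex=0
Op 3: append 3 -> log_len=6
Op 4: append 1 -> log_len=7
Op 5: append 3 -> log_len=10
Op 6: F0 acks idx 4 -> match: F0=4 F1=0 F2=0; commitIndex=0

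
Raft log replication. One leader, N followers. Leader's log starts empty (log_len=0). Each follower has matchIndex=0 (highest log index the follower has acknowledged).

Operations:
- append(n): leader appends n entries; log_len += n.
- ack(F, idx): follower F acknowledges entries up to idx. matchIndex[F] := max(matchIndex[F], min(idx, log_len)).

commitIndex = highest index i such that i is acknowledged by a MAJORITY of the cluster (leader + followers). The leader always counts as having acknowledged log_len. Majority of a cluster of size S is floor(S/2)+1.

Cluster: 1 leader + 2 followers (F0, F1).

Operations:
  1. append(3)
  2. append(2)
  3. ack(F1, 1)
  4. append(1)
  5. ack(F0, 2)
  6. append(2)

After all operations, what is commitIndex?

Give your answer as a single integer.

Answer: 2

Derivation:
Op 1: append 3 -> log_len=3
Op 2: append 2 -> log_len=5
Op 3: F1 acks idx 1 -> match: F0=0 F1=1; commitIndex=1
Op 4: append 1 -> log_len=6
Op 5: F0 acks idx 2 -> match: F0=2 F1=1; commitIndex=2
Op 6: append 2 -> log_len=8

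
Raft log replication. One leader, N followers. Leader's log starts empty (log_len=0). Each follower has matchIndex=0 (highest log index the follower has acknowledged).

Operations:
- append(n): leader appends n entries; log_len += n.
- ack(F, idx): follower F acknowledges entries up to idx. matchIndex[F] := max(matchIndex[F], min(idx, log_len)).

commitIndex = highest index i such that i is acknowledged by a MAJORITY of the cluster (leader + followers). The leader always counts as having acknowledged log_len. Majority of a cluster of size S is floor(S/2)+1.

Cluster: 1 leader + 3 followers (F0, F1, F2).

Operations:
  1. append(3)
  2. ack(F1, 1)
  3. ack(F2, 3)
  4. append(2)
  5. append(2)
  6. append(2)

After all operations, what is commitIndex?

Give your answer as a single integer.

Answer: 1

Derivation:
Op 1: append 3 -> log_len=3
Op 2: F1 acks idx 1 -> match: F0=0 F1=1 F2=0; commitIndex=0
Op 3: F2 acks idx 3 -> match: F0=0 F1=1 F2=3; commitIndex=1
Op 4: append 2 -> log_len=5
Op 5: append 2 -> log_len=7
Op 6: append 2 -> log_len=9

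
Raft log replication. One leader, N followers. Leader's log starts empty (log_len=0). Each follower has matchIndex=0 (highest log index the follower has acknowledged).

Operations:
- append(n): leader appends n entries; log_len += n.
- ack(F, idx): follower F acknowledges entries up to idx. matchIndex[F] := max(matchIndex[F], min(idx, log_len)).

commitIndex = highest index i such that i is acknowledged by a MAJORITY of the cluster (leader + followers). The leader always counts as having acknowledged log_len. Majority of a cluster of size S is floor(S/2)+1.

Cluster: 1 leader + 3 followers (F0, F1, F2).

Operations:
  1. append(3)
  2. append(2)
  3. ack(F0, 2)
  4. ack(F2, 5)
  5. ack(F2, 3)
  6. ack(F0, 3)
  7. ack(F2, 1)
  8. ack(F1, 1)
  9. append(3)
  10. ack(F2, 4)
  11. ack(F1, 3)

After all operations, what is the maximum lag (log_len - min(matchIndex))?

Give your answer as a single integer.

Op 1: append 3 -> log_len=3
Op 2: append 2 -> log_len=5
Op 3: F0 acks idx 2 -> match: F0=2 F1=0 F2=0; commitIndex=0
Op 4: F2 acks idx 5 -> match: F0=2 F1=0 F2=5; commitIndex=2
Op 5: F2 acks idx 3 -> match: F0=2 F1=0 F2=5; commitIndex=2
Op 6: F0 acks idx 3 -> match: F0=3 F1=0 F2=5; commitIndex=3
Op 7: F2 acks idx 1 -> match: F0=3 F1=0 F2=5; commitIndex=3
Op 8: F1 acks idx 1 -> match: F0=3 F1=1 F2=5; commitIndex=3
Op 9: append 3 -> log_len=8
Op 10: F2 acks idx 4 -> match: F0=3 F1=1 F2=5; commitIndex=3
Op 11: F1 acks idx 3 -> match: F0=3 F1=3 F2=5; commitIndex=3

Answer: 5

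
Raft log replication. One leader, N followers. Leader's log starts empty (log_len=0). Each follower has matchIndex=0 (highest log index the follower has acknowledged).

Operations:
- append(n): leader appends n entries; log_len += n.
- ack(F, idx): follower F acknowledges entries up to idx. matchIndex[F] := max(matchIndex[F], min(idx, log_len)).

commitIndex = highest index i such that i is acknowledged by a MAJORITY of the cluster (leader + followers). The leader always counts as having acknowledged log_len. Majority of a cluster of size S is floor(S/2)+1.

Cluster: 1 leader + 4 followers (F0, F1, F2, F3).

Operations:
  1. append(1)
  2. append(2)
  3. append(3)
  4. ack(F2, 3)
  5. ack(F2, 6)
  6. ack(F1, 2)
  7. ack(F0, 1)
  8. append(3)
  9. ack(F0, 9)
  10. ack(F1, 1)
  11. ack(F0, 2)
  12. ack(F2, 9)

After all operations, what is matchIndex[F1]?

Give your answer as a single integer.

Answer: 2

Derivation:
Op 1: append 1 -> log_len=1
Op 2: append 2 -> log_len=3
Op 3: append 3 -> log_len=6
Op 4: F2 acks idx 3 -> match: F0=0 F1=0 F2=3 F3=0; commitIndex=0
Op 5: F2 acks idx 6 -> match: F0=0 F1=0 F2=6 F3=0; commitIndex=0
Op 6: F1 acks idx 2 -> match: F0=0 F1=2 F2=6 F3=0; commitIndex=2
Op 7: F0 acks idx 1 -> match: F0=1 F1=2 F2=6 F3=0; commitIndex=2
Op 8: append 3 -> log_len=9
Op 9: F0 acks idx 9 -> match: F0=9 F1=2 F2=6 F3=0; commitIndex=6
Op 10: F1 acks idx 1 -> match: F0=9 F1=2 F2=6 F3=0; commitIndex=6
Op 11: F0 acks idx 2 -> match: F0=9 F1=2 F2=6 F3=0; commitIndex=6
Op 12: F2 acks idx 9 -> match: F0=9 F1=2 F2=9 F3=0; commitIndex=9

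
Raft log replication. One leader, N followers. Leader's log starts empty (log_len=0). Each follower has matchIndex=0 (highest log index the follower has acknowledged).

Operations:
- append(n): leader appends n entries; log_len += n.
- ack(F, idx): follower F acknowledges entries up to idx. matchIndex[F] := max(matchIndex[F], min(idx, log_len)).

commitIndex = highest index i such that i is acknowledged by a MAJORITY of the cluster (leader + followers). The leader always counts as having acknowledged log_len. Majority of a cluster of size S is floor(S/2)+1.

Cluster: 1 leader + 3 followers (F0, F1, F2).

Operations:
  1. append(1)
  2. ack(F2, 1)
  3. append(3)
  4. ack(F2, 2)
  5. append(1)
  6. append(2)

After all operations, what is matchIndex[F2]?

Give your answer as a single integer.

Answer: 2

Derivation:
Op 1: append 1 -> log_len=1
Op 2: F2 acks idx 1 -> match: F0=0 F1=0 F2=1; commitIndex=0
Op 3: append 3 -> log_len=4
Op 4: F2 acks idx 2 -> match: F0=0 F1=0 F2=2; commitIndex=0
Op 5: append 1 -> log_len=5
Op 6: append 2 -> log_len=7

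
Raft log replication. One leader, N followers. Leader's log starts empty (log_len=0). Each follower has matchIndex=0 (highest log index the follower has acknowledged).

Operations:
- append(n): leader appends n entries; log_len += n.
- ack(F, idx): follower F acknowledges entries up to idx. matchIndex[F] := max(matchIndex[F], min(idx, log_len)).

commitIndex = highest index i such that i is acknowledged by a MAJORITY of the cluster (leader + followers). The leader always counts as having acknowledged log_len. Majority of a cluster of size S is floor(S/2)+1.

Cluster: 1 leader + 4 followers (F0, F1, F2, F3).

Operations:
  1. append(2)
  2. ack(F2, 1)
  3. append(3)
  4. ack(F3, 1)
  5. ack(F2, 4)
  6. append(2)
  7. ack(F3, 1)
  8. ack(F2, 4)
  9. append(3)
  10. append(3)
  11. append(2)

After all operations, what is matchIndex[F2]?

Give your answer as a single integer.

Op 1: append 2 -> log_len=2
Op 2: F2 acks idx 1 -> match: F0=0 F1=0 F2=1 F3=0; commitIndex=0
Op 3: append 3 -> log_len=5
Op 4: F3 acks idx 1 -> match: F0=0 F1=0 F2=1 F3=1; commitIndex=1
Op 5: F2 acks idx 4 -> match: F0=0 F1=0 F2=4 F3=1; commitIndex=1
Op 6: append 2 -> log_len=7
Op 7: F3 acks idx 1 -> match: F0=0 F1=0 F2=4 F3=1; commitIndex=1
Op 8: F2 acks idx 4 -> match: F0=0 F1=0 F2=4 F3=1; commitIndex=1
Op 9: append 3 -> log_len=10
Op 10: append 3 -> log_len=13
Op 11: append 2 -> log_len=15

Answer: 4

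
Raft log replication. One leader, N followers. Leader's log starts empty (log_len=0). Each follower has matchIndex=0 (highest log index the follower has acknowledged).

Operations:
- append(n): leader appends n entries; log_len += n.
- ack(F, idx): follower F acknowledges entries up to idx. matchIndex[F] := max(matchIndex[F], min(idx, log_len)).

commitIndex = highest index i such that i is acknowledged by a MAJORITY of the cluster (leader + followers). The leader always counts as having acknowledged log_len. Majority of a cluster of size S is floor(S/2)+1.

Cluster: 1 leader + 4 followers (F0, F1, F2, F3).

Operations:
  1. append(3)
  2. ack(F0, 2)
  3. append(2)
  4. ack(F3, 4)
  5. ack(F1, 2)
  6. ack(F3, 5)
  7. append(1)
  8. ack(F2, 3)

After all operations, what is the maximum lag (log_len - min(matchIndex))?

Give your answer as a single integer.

Op 1: append 3 -> log_len=3
Op 2: F0 acks idx 2 -> match: F0=2 F1=0 F2=0 F3=0; commitIndex=0
Op 3: append 2 -> log_len=5
Op 4: F3 acks idx 4 -> match: F0=2 F1=0 F2=0 F3=4; commitIndex=2
Op 5: F1 acks idx 2 -> match: F0=2 F1=2 F2=0 F3=4; commitIndex=2
Op 6: F3 acks idx 5 -> match: F0=2 F1=2 F2=0 F3=5; commitIndex=2
Op 7: append 1 -> log_len=6
Op 8: F2 acks idx 3 -> match: F0=2 F1=2 F2=3 F3=5; commitIndex=3

Answer: 4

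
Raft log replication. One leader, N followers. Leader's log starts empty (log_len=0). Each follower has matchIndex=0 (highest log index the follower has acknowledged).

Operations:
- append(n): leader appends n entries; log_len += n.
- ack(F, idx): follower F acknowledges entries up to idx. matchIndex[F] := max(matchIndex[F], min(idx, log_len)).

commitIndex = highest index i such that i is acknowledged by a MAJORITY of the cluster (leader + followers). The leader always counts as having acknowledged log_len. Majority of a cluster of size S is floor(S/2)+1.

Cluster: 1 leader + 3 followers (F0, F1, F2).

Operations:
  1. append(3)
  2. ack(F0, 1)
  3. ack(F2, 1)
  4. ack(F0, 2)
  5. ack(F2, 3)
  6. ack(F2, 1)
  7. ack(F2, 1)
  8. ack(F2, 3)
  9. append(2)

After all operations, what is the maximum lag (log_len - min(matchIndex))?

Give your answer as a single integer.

Op 1: append 3 -> log_len=3
Op 2: F0 acks idx 1 -> match: F0=1 F1=0 F2=0; commitIndex=0
Op 3: F2 acks idx 1 -> match: F0=1 F1=0 F2=1; commitIndex=1
Op 4: F0 acks idx 2 -> match: F0=2 F1=0 F2=1; commitIndex=1
Op 5: F2 acks idx 3 -> match: F0=2 F1=0 F2=3; commitIndex=2
Op 6: F2 acks idx 1 -> match: F0=2 F1=0 F2=3; commitIndex=2
Op 7: F2 acks idx 1 -> match: F0=2 F1=0 F2=3; commitIndex=2
Op 8: F2 acks idx 3 -> match: F0=2 F1=0 F2=3; commitIndex=2
Op 9: append 2 -> log_len=5

Answer: 5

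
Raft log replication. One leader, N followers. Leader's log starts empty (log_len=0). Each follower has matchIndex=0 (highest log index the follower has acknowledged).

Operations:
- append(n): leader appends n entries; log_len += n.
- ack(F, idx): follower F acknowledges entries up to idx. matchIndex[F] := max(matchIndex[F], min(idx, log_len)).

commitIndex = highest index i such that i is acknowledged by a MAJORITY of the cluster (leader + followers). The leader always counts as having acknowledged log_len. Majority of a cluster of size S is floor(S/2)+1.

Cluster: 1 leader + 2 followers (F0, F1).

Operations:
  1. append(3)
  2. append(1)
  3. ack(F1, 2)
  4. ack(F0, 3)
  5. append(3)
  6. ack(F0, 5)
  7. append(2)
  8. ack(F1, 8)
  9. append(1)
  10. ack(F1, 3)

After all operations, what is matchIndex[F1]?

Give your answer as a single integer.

Op 1: append 3 -> log_len=3
Op 2: append 1 -> log_len=4
Op 3: F1 acks idx 2 -> match: F0=0 F1=2; commitIndex=2
Op 4: F0 acks idx 3 -> match: F0=3 F1=2; commitIndex=3
Op 5: append 3 -> log_len=7
Op 6: F0 acks idx 5 -> match: F0=5 F1=2; commitIndex=5
Op 7: append 2 -> log_len=9
Op 8: F1 acks idx 8 -> match: F0=5 F1=8; commitIndex=8
Op 9: append 1 -> log_len=10
Op 10: F1 acks idx 3 -> match: F0=5 F1=8; commitIndex=8

Answer: 8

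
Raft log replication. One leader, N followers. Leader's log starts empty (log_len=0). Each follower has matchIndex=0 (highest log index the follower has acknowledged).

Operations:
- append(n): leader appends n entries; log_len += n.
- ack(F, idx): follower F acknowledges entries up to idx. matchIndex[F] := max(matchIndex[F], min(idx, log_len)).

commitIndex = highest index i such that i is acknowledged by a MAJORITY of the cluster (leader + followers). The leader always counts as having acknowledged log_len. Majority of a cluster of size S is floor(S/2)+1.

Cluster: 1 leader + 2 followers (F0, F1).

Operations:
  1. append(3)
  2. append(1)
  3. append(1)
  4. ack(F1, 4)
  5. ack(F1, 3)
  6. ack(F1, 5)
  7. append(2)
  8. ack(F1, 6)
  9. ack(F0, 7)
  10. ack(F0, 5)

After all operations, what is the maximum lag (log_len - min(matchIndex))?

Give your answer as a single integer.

Answer: 1

Derivation:
Op 1: append 3 -> log_len=3
Op 2: append 1 -> log_len=4
Op 3: append 1 -> log_len=5
Op 4: F1 acks idx 4 -> match: F0=0 F1=4; commitIndex=4
Op 5: F1 acks idx 3 -> match: F0=0 F1=4; commitIndex=4
Op 6: F1 acks idx 5 -> match: F0=0 F1=5; commitIndex=5
Op 7: append 2 -> log_len=7
Op 8: F1 acks idx 6 -> match: F0=0 F1=6; commitIndex=6
Op 9: F0 acks idx 7 -> match: F0=7 F1=6; commitIndex=7
Op 10: F0 acks idx 5 -> match: F0=7 F1=6; commitIndex=7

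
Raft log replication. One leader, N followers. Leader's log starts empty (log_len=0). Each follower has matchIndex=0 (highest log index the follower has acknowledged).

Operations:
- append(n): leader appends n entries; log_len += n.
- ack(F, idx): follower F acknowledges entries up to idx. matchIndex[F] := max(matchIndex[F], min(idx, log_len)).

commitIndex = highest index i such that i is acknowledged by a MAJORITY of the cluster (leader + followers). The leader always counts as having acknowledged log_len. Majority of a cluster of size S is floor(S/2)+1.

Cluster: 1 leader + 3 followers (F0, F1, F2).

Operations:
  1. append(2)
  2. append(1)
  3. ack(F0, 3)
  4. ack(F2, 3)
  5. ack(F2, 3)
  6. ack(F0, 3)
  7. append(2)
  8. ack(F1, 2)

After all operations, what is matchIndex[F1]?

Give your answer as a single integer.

Answer: 2

Derivation:
Op 1: append 2 -> log_len=2
Op 2: append 1 -> log_len=3
Op 3: F0 acks idx 3 -> match: F0=3 F1=0 F2=0; commitIndex=0
Op 4: F2 acks idx 3 -> match: F0=3 F1=0 F2=3; commitIndex=3
Op 5: F2 acks idx 3 -> match: F0=3 F1=0 F2=3; commitIndex=3
Op 6: F0 acks idx 3 -> match: F0=3 F1=0 F2=3; commitIndex=3
Op 7: append 2 -> log_len=5
Op 8: F1 acks idx 2 -> match: F0=3 F1=2 F2=3; commitIndex=3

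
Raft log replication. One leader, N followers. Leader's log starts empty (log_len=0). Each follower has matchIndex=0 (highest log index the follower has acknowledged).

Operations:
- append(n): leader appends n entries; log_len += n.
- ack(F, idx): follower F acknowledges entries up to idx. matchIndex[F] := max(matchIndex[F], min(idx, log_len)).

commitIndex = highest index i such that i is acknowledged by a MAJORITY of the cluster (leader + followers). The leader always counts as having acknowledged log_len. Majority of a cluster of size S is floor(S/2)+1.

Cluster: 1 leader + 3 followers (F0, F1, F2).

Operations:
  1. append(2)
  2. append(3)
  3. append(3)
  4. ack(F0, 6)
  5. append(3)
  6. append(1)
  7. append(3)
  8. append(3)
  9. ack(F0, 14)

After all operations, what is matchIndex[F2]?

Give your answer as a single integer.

Op 1: append 2 -> log_len=2
Op 2: append 3 -> log_len=5
Op 3: append 3 -> log_len=8
Op 4: F0 acks idx 6 -> match: F0=6 F1=0 F2=0; commitIndex=0
Op 5: append 3 -> log_len=11
Op 6: append 1 -> log_len=12
Op 7: append 3 -> log_len=15
Op 8: append 3 -> log_len=18
Op 9: F0 acks idx 14 -> match: F0=14 F1=0 F2=0; commitIndex=0

Answer: 0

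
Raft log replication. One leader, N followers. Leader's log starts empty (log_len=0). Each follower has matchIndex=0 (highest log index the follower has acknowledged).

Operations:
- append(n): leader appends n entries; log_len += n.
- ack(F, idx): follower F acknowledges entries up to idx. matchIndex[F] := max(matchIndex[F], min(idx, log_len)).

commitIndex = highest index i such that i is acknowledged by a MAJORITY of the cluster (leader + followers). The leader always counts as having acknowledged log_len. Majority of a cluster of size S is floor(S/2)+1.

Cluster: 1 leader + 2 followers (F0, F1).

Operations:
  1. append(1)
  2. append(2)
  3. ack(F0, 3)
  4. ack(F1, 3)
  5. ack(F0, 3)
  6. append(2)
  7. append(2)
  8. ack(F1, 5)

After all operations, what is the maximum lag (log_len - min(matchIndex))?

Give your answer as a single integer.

Op 1: append 1 -> log_len=1
Op 2: append 2 -> log_len=3
Op 3: F0 acks idx 3 -> match: F0=3 F1=0; commitIndex=3
Op 4: F1 acks idx 3 -> match: F0=3 F1=3; commitIndex=3
Op 5: F0 acks idx 3 -> match: F0=3 F1=3; commitIndex=3
Op 6: append 2 -> log_len=5
Op 7: append 2 -> log_len=7
Op 8: F1 acks idx 5 -> match: F0=3 F1=5; commitIndex=5

Answer: 4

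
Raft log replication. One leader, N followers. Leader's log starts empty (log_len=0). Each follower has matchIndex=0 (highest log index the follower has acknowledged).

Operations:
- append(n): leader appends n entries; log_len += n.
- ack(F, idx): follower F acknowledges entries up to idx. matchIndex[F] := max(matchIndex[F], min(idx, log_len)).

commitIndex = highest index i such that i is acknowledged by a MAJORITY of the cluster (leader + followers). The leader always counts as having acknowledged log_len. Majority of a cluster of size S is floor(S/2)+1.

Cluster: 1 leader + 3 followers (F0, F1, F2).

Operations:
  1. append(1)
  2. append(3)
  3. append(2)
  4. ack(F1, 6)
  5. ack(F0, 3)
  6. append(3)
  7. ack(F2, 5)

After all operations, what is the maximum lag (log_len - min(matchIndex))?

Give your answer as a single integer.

Answer: 6

Derivation:
Op 1: append 1 -> log_len=1
Op 2: append 3 -> log_len=4
Op 3: append 2 -> log_len=6
Op 4: F1 acks idx 6 -> match: F0=0 F1=6 F2=0; commitIndex=0
Op 5: F0 acks idx 3 -> match: F0=3 F1=6 F2=0; commitIndex=3
Op 6: append 3 -> log_len=9
Op 7: F2 acks idx 5 -> match: F0=3 F1=6 F2=5; commitIndex=5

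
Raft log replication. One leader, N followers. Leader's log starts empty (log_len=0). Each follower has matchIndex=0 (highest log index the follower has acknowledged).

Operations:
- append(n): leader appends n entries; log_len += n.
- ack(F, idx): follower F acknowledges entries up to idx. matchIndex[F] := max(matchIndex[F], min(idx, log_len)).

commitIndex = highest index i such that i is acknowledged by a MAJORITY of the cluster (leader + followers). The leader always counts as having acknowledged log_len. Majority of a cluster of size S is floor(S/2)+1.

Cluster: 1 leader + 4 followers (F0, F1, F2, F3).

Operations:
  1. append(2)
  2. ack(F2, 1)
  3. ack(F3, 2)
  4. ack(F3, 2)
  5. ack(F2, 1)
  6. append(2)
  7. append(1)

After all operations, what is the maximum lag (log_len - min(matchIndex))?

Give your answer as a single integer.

Op 1: append 2 -> log_len=2
Op 2: F2 acks idx 1 -> match: F0=0 F1=0 F2=1 F3=0; commitIndex=0
Op 3: F3 acks idx 2 -> match: F0=0 F1=0 F2=1 F3=2; commitIndex=1
Op 4: F3 acks idx 2 -> match: F0=0 F1=0 F2=1 F3=2; commitIndex=1
Op 5: F2 acks idx 1 -> match: F0=0 F1=0 F2=1 F3=2; commitIndex=1
Op 6: append 2 -> log_len=4
Op 7: append 1 -> log_len=5

Answer: 5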